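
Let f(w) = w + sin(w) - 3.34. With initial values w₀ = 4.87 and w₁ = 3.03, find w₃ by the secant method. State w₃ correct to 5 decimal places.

13.42192

f(w_0) = 0.542395, f(w_1) = -0.198639
w_2 = 3.030000 - (-0.198639)·(3.030000 - 4.870000)/(-0.198639 - (0.542395)) = 3.523224; f(w_2) = -0.189211
w_3 = 3.523224 - (-0.189211)·(3.523224 - 3.030000)/(-0.189211 - (-0.198639)) = 13.421919; f(w_3) = 10.836850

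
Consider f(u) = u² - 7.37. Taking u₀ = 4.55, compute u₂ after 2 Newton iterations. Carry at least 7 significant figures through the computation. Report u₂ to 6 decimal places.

f'(u) = 2u
u_0 = 4.550000: f = 13.332500, f' = 9.100000 → u_1 = 4.550000 - (13.332500)/(9.100000) = 3.084890
u_1 = 3.084890: f = 2.146547, f' = 6.169780 → u_2 = 3.084890 - (2.146547)/(6.169780) = 2.736977

2.736977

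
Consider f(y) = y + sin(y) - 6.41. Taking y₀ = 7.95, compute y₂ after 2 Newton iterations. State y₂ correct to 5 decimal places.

6.67526

Newton update: y ← y − f(y)/f'(y).
f'(y) = 1 + cos(y)
y_0 = 7.950000: f = 2.535394, f' = 0.904129 → y_1 = 7.950000 - (2.535394)/(0.904129) = 5.145761
y_1 = 5.145761: f = -2.171793, f' = 1.419934 → y_2 = 5.145761 - (-2.171793)/(1.419934) = 6.675265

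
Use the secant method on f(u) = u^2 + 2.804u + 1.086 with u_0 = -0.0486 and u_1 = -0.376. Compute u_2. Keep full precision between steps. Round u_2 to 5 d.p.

-0.44874

Secant update: u_(k+1) = u_k − f(u_k)·(u_k − u_(k-1))/(f(u_k) − f(u_(k-1))).
f(u_0) = 0.952088, f(u_1) = 0.173072
u_2 = -0.376000 - (0.173072)·(-0.376000 - -0.048600)/(0.173072 - (0.952088)) = -0.448738; f(u_2) = 0.029105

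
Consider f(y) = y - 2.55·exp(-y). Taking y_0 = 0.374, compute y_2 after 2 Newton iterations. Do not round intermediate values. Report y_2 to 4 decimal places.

Newton update: y ← y − f(y)/f'(y).
f'(y) = 1 + 2.55·exp(-y)
y_0 = 0.374000: f = -1.380341, f' = 2.754341 → y_1 = 0.374000 - (-1.380341)/(2.754341) = 0.875151
y_1 = 0.875151: f = -0.187686, f' = 2.062838 → y_2 = 0.875151 - (-0.187686)/(2.062838) = 0.966136

0.9661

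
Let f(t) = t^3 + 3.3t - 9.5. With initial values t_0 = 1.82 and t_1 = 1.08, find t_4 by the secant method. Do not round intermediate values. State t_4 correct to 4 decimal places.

1.6109

f(t_0) = 2.534568, f(t_1) = -4.676288
t_2 = 1.080000 - (-4.676288)·(1.080000 - 1.820000)/(-4.676288 - (2.534568)) = 1.559895; f(t_2) = -0.556698
t_3 = 1.559895 - (-0.556698)·(1.559895 - 1.080000)/(-0.556698 - (-4.676288)) = 1.624745; f(t_3) = 0.150656
t_4 = 1.624745 - (0.150656)·(1.624745 - 1.559895)/(0.150656 - (-0.556698)) = 1.610933; f(t_4) = -0.003381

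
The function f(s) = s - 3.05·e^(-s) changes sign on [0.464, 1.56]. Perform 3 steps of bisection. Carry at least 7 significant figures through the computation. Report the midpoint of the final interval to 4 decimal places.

1.0805

f(0.464000) = -1.453729, f(1.560000) = 0.919085 (opposite signs)
step 1: m = 1.012000, f(m) = -0.096648 < 0 → root in [1.012000, 1.560000]
step 2: m = 1.286000, f(m) = 0.443059 > 0 → root in [1.012000, 1.286000]
step 3: m = 1.149000, f(m) = 0.182292 > 0 → root in [1.012000, 1.149000]
Midpoint of [1.012000, 1.149000] = 1.080500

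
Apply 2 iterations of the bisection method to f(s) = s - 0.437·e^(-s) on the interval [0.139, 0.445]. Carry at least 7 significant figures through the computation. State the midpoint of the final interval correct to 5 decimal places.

f(0.139000) = -0.241290, f(0.445000) = 0.164960 (opposite signs)
step 1: m = 0.292000, f(m) = -0.034338 < 0 → root in [0.292000, 0.445000]
step 2: m = 0.368500, f(m) = 0.066196 > 0 → root in [0.292000, 0.368500]
Midpoint of [0.292000, 0.368500] = 0.330250

0.33025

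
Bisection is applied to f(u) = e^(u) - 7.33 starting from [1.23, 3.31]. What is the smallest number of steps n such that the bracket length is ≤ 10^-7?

25

Initial width b − a = 3.31 − 1.23 = 2.080000.
After n steps the width is (b−a)/2^n; need (b−a)/2^n ≤ 10^-7.
So n ≥ log₂(2.080000/10^-7) = log₂(20800000.0000) ≈ 24.3101.
Hence n = 25.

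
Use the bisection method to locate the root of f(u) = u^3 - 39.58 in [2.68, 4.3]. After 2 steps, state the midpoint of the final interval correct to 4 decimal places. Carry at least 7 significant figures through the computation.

f(2.680000) = -20.331168, f(4.300000) = 39.927000 (opposite signs)
step 1: m = 3.490000, f(m) = 2.928549 > 0 → root in [2.680000, 3.490000]
step 2: m = 3.085000, f(m) = -10.219361 < 0 → root in [3.085000, 3.490000]
Midpoint of [3.085000, 3.490000] = 3.287500

3.2875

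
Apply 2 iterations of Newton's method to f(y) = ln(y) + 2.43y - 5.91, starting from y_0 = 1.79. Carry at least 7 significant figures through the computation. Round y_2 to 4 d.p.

f'(y) = 1/y + 2.43
y_0 = 1.790000: f = -0.978084, f' = 2.988659 → y_1 = 1.790000 - (-0.978084)/(2.988659) = 2.117265
y_1 = 2.117265: f = -0.014920, f' = 2.902307 → y_2 = 2.117265 - (-0.014920)/(2.902307) = 2.122406

2.1224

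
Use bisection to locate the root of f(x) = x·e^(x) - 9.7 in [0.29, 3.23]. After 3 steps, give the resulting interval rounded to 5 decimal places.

[1.39250, 1.76000]

f(0.290000) = -9.312436, f(3.230000) = 71.953292 (opposite signs)
step 1: m = 1.760000, f(m) = 0.529890 > 0 → root in [0.290000, 1.760000]
step 2: m = 1.025000, f(m) = -6.843227 < 0 → root in [1.025000, 1.760000]
step 3: m = 1.392500, f(m) = -4.095327 < 0 → root in [1.392500, 1.760000]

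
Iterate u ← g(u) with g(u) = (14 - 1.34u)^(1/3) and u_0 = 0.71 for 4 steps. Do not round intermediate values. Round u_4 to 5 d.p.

2.22511

u_1 = g(0.710000) = 2.354261
u_2 = g(2.354261) = 2.213504
u_3 = g(2.213504) = 2.226263
u_4 = g(2.226263) = 2.225112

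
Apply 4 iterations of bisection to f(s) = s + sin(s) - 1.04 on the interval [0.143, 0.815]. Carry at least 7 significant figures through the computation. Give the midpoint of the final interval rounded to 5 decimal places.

f(0.143000) = -0.754487, f(0.815000) = 0.502726 (opposite signs)
step 1: m = 0.479000, f(m) = -0.100108 < 0 → root in [0.479000, 0.815000]
step 2: m = 0.647000, f(m) = 0.209795 > 0 → root in [0.479000, 0.647000]
step 3: m = 0.563000, f(m) = 0.056726 > 0 → root in [0.479000, 0.563000]
step 4: m = 0.521000, f(m) = -0.021252 < 0 → root in [0.521000, 0.563000]
Midpoint of [0.521000, 0.563000] = 0.542000

0.54200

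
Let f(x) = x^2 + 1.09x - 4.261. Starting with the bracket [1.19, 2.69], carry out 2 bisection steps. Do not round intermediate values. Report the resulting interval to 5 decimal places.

f(1.190000) = -1.547800, f(2.690000) = 5.907200 (opposite signs)
step 1: m = 1.940000, f(m) = 1.617200 > 0 → root in [1.190000, 1.940000]
step 2: m = 1.565000, f(m) = -0.105925 < 0 → root in [1.565000, 1.940000]

[1.56500, 1.94000]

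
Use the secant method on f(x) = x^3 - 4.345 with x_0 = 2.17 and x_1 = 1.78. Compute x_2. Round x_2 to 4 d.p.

f(x_0) = 5.873313, f(x_1) = 1.294752
x_2 = 1.780000 - (1.294752)·(1.780000 - 2.170000)/(1.294752 - (5.873313)) = 1.669714; f(x_2) = 0.310067

1.6697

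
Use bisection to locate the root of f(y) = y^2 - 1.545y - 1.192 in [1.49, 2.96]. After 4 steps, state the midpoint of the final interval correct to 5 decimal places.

f(1.490000) = -1.273950, f(2.960000) = 2.996400 (opposite signs)
step 1: m = 2.225000, f(m) = 0.321000 > 0 → root in [1.490000, 2.225000]
step 2: m = 1.857500, f(m) = -0.611531 < 0 → root in [1.857500, 2.225000]
step 3: m = 2.041250, f(m) = -0.179030 < 0 → root in [2.041250, 2.225000]
step 4: m = 2.133125, f(m) = 0.062544 > 0 → root in [2.041250, 2.133125]
Midpoint of [2.041250, 2.133125] = 2.087187

2.08719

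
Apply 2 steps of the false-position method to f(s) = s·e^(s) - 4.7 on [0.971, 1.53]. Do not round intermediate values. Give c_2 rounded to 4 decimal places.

False-position update: c = (a·f(b) − b·f(a))/(f(b) − f(a)); replace the endpoint whose sign matches f(c).
f(0.971000) = -2.135993, f(1.530000) = 2.365811
step 1: c = 1.236232, f(c) = -0.444130 < 0 → new bracket [1.236232, 1.530000]
step 2: c = 1.282664, f(c) = -0.074417 < 0 → new bracket [1.282664, 1.530000]

1.2827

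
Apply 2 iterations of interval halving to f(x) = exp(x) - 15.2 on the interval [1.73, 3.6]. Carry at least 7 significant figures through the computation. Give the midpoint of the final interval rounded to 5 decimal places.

f(1.730000) = -9.559346, f(3.600000) = 21.398234 (opposite signs)
step 1: m = 2.665000, f(m) = -0.832050 < 0 → root in [2.665000, 3.600000]
step 2: m = 3.132500, f(m) = 7.731236 > 0 → root in [2.665000, 3.132500]
Midpoint of [2.665000, 3.132500] = 2.898750

2.89875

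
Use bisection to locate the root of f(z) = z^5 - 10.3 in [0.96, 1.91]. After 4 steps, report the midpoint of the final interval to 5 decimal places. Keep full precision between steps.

1.58344

f(0.960000) = -9.484627, f(1.910000) = 15.119490 (opposite signs)
step 1: m = 1.435000, f(m) = -4.215015 < 0 → root in [1.435000, 1.910000]
step 2: m = 1.672500, f(m) = 2.786715 > 0 → root in [1.435000, 1.672500]
step 3: m = 1.553750, f(m) = -1.244640 < 0 → root in [1.553750, 1.672500]
step 4: m = 1.613125, f(m) = 0.622954 > 0 → root in [1.553750, 1.613125]
Midpoint of [1.553750, 1.613125] = 1.583438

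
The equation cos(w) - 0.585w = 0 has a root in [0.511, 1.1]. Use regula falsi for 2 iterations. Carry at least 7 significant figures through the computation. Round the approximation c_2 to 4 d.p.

f(0.511000) = 0.573321, f(1.100000) = -0.189904
step 1: c = 0.953446, f(c) = 0.021110 > 0 → new bracket [0.953446, 1.100000]
step 2: c = 0.968108, f(c) = 0.000516 > 0 → new bracket [0.968108, 1.100000]

0.9681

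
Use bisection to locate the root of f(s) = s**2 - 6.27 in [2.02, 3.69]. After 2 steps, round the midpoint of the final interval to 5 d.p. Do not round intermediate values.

f(2.020000) = -2.189600, f(3.690000) = 7.346100 (opposite signs)
step 1: m = 2.855000, f(m) = 1.881025 > 0 → root in [2.020000, 2.855000]
step 2: m = 2.437500, f(m) = -0.328594 < 0 → root in [2.437500, 2.855000]
Midpoint of [2.437500, 2.855000] = 2.646250

2.64625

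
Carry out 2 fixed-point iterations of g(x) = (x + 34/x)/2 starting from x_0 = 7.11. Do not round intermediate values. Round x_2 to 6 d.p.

x_1 = g(7.110000) = 5.945999
x_2 = g(5.945999) = 5.832065

5.832065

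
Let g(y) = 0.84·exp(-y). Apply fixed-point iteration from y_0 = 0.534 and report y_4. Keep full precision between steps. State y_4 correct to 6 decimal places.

0.508096

y_1 = g(0.534000) = 0.492454
y_2 = g(0.492454) = 0.513345
y_3 = g(0.513345) = 0.502732
y_4 = g(0.502732) = 0.508096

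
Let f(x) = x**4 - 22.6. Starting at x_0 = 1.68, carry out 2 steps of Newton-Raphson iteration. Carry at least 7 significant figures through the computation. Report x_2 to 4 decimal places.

f'(x) = 4x**3
x_0 = 1.680000: f = -14.634058, f' = 18.966528 → x_1 = 1.680000 - (-14.634058)/(18.966528) = 2.451573
x_1 = 2.451573: f = 13.522618, f' = 58.937866 → x_2 = 2.451573 - (13.522618)/(58.937866) = 2.222134

2.2221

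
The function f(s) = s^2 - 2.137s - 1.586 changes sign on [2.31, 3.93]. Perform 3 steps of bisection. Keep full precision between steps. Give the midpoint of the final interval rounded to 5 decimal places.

f(2.310000) = -1.186370, f(3.930000) = 5.460490 (opposite signs)
step 1: m = 3.120000, f(m) = 1.480960 > 0 → root in [2.310000, 3.120000]
step 2: m = 2.715000, f(m) = -0.016730 < 0 → root in [2.715000, 3.120000]
step 3: m = 2.917500, f(m) = 0.691109 > 0 → root in [2.715000, 2.917500]
Midpoint of [2.715000, 2.917500] = 2.816250

2.81625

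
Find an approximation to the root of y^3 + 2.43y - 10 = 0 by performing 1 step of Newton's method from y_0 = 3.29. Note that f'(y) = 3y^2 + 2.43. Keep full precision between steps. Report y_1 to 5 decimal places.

2.32714

Newton update: y ← y − f(y)/f'(y).
y_0 = 3.290000: f = 33.605989, f' = 34.902300 → y_1 = 3.290000 - (33.605989)/(34.902300) = 2.327141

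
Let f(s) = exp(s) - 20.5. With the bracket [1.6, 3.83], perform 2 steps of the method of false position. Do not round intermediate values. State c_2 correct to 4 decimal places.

2.8041

f(1.600000) = -15.546968, f(3.830000) = 25.562538
step 1: c = 2.443351, f(c) = -8.988450 < 0 → new bracket [2.443351, 3.830000]
step 2: c = 2.804088, f(c) = -3.987989 < 0 → new bracket [2.804088, 3.830000]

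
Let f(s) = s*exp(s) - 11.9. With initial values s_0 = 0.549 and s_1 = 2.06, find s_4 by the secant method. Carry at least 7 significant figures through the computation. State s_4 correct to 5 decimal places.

1.86216

f(s_0) = -10.949395, f(s_1) = 4.262698
s_2 = 2.060000 - (4.262698)·(2.060000 - 0.549000)/(4.262698 - (-10.949395)) = 1.636591; f(s_2) = -3.491808
s_3 = 1.636591 - (-3.491808)·(1.636591 - 2.060000)/(-3.491808 - (4.262698)) = 1.827250; f(s_3) = -0.540420
s_4 = 1.827250 - (-0.540420)·(1.827250 - 1.636591)/(-0.540420 - (-3.491808)) = 1.862160; f(s_4) = 0.087901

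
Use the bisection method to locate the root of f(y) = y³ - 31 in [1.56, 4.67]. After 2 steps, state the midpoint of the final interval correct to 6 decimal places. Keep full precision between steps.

3.503750

f(1.560000) = -27.203584, f(4.670000) = 70.847563 (opposite signs)
step 1: m = 3.115000, f(m) = -0.774454 < 0 → root in [3.115000, 4.670000]
step 2: m = 3.892500, f(m) = 27.977433 > 0 → root in [3.115000, 3.892500]
Midpoint of [3.115000, 3.892500] = 3.503750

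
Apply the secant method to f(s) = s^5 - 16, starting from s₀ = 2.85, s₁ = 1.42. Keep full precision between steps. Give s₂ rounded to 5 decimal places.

1.50024

f(s_0) = 172.028768, f(s_1) = -10.226466
s_2 = 1.420000 - (-10.226466)·(1.420000 - 2.850000)/(-10.226466 - (172.028768)) = 1.500238; f(s_2) = -8.400217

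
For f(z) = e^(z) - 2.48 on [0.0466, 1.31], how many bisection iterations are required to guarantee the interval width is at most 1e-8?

Initial width b − a = 1.31 − 0.0466 = 1.263400.
After n steps the width is (b−a)/2^n; need (b−a)/2^n ≤ 1e-8.
So n ≥ log₂(1.263400/1e-8) = log₂(126340000.0000) ≈ 26.9127.
Hence n = 27.

27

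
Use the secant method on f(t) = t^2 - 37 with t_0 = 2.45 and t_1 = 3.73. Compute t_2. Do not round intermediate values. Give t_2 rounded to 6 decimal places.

7.465777

f(t_0) = -30.997500, f(t_1) = -23.087100
t_2 = 3.730000 - (-23.087100)·(3.730000 - 2.450000)/(-23.087100 - (-30.997500)) = 7.465777; f(t_2) = 18.737822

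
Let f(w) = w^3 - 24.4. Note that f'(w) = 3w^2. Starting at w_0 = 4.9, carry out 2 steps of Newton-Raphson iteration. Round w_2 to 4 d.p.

3.0293

w_0 = 4.900000: f = 93.249000, f' = 72.030000 → w_1 = 4.900000 - (93.249000)/(72.030000) = 3.605414
w_1 = 3.605414: f = 22.466829, f' = 38.997039 → w_2 = 3.605414 - (22.466829)/(38.997039) = 3.029298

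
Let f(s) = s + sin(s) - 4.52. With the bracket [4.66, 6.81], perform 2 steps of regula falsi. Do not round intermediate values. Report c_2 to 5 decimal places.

5.30241

f(4.660000) = -0.858628, f(6.810000) = 2.792782
step 1: c = 5.165572, f(c) = -0.253486 < 0 → new bracket [5.165572, 6.810000]
step 2: c = 5.302408, f(c) = -0.048522 < 0 → new bracket [5.302408, 6.810000]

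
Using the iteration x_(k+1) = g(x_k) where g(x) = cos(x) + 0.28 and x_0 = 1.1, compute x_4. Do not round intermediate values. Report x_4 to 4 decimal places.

0.9760

x_1 = g(1.100000) = 0.733596
x_2 = g(0.733596) = 1.022771
x_3 = g(1.022771) = 0.801002
x_4 = g(0.801002) = 0.975987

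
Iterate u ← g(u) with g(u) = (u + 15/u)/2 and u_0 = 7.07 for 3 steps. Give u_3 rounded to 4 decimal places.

3.8734

u_1 = g(7.070000) = 4.595820
u_2 = g(4.595820) = 3.929828
u_3 = g(3.929828) = 3.873394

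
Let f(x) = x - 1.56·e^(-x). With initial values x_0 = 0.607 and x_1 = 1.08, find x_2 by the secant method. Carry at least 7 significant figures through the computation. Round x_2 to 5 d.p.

Secant update: x_(k+1) = x_k − f(x_k)·(x_k − x_(k-1))/(f(x_k) − f(x_(k-1))).
f(x_0) = -0.243174, f(x_1) = 0.550231
x_2 = 1.080000 - (0.550231)·(1.080000 - 0.607000)/(0.550231 - (-0.243174)) = 0.751972; f(x_2) = 0.016531

0.75197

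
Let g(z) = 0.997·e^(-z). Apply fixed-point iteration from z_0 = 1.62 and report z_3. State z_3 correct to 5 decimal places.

z_1 = g(1.620000) = 0.197305
z_2 = g(0.197305) = 0.818477
z_3 = g(0.818477) = 0.439779

0.43978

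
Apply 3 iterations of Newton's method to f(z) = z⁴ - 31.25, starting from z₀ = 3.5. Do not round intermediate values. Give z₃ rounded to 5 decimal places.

2.36963

f'(z) = 4z³
z_0 = 3.500000: f = 118.812500, f' = 171.500000 → z_1 = 3.500000 - (118.812500)/(171.500000) = 2.807216
z_1 = 2.807216: f = 30.851653, f' = 88.488608 → z_2 = 2.807216 - (30.851653)/(88.488608) = 2.458565
z_2 = 2.458565: f = 5.286463, f' = 59.443568 → z_3 = 2.458565 - (5.286463)/(59.443568) = 2.369632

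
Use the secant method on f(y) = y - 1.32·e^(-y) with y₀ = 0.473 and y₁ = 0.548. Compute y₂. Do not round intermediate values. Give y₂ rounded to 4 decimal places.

Secant update: y_(k+1) = y_k − f(y_k)·(y_k − y_(k-1))/(f(y_k) − f(y_(k-1))).
f(y_0) = -0.349532, f(y_1) = -0.215098
y_2 = 0.548000 - (-0.215098)·(0.548000 - 0.473000)/(-0.215098 - (-0.349532)) = 0.668003; f(y_2) = -0.008803

0.6680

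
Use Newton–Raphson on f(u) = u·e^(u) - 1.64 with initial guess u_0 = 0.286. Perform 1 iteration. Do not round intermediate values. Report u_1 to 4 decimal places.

f'(u) = (u + 1)·e^(u)
u_0 = 0.286000: f = -1.259308, f' = 1.711785 → u_1 = 0.286000 - (-1.259308)/(1.711785) = 1.021669

1.0217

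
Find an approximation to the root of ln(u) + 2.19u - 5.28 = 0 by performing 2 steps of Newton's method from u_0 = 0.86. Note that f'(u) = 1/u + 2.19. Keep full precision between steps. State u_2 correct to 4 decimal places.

u_0 = 0.860000: f = -3.547423, f' = 3.352791 → u_1 = 0.860000 - (-3.547423)/(3.352791) = 1.918051
u_1 = 1.918051: f = -0.428159, f' = 2.711363 → u_2 = 1.918051 - (-0.428159)/(2.711363) = 2.075964

2.0760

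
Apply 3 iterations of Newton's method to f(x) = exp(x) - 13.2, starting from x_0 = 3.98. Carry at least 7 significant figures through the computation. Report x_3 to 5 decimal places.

2.59394

f'(x) = exp(x)
x_0 = 3.980000: f = 40.317034, f' = 53.517034 → x_1 = 3.980000 - (40.317034)/(53.517034) = 3.226650
x_1 = 3.226650: f = 11.995123, f' = 25.195123 → x_2 = 3.226650 - (11.995123)/(25.195123) = 2.750561
x_2 = 2.750561: f = 2.451415, f' = 15.651415 → x_3 = 2.750561 - (2.451415)/(15.651415) = 2.593936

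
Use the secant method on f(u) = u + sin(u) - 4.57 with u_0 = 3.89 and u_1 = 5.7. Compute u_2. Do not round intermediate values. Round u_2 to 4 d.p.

5.1594

f(u_0) = -1.360473, f(u_1) = 0.579314
u_2 = 5.700000 - (0.579314)·(5.700000 - 3.890000)/(0.579314 - (-1.360473)) = 5.159446; f(u_2) = -0.312277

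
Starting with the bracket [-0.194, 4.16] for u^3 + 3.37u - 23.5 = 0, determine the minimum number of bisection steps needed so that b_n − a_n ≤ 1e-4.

Initial width b − a = 4.16 − -0.194 = 4.354000.
After n steps the width is (b−a)/2^n; need (b−a)/2^n ≤ 1e-4.
So n ≥ log₂(4.354000/1e-4) = log₂(43540.0000) ≈ 15.4101.
Hence n = 16.

16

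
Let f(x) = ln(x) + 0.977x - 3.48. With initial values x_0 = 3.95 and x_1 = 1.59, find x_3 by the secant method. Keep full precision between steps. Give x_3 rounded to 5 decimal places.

f(x_0) = 1.752866, f(x_1) = -1.462836
x_2 = 1.590000 - (-1.462836)·(1.590000 - 3.950000)/(-1.462836 - (1.752866)) = 2.663574; f(x_2) = 0.101980
x_3 = 2.663574 - (0.101980)·(2.663574 - 1.590000)/(0.101980 - (-1.462836)) = 2.593608; f(x_3) = 0.007005

2.59361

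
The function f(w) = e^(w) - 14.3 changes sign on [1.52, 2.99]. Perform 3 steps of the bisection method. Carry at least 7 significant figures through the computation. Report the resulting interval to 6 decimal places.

[2.622500, 2.806250]

f(1.520000) = -9.727775, f(2.990000) = 5.585682 (opposite signs)
step 1: m = 2.255000, f(m) = -4.764707 < 0 → root in [2.255000, 2.990000]
step 2: m = 2.622500, f(m) = -0.529894 < 0 → root in [2.622500, 2.990000]
step 3: m = 2.806250, f(m) = 2.247748 > 0 → root in [2.622500, 2.806250]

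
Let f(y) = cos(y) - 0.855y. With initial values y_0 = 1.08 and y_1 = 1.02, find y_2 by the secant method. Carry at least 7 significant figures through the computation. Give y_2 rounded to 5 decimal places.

f(y_0) = -0.452072, f(y_1) = -0.348734
y_2 = 1.020000 - (-0.348734)·(1.020000 - 1.080000)/(-0.348734 - (-0.452072)) = 0.817518; f(y_2) = -0.014943

0.81752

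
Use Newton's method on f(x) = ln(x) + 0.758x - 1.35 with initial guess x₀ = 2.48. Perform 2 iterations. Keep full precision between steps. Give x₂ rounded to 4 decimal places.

1.3647

f'(x) = 1/x + 0.758
x_0 = 2.480000: f = 1.438099, f' = 1.161226 → x_1 = 2.480000 - (1.438099)/(1.161226) = 1.241569
x_1 = 1.241569: f = -0.192516, f' = 1.563433 → x_2 = 1.241569 - (-0.192516)/(1.563433) = 1.364705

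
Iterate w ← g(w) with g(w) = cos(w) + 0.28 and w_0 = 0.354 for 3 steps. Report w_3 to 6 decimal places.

1.090653

w_1 = g(0.354000) = 1.217994
w_2 = g(1.217994) = 0.625529
w_3 = g(0.625529) = 1.090653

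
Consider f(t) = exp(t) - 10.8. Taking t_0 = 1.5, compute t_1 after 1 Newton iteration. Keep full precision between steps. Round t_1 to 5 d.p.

2.90981

Newton update: t ← t − f(t)/f'(t).
f'(t) = exp(t)
t_0 = 1.500000: f = -6.318311, f' = 4.481689 → t_1 = 1.500000 - (-6.318311)/(4.481689) = 2.909806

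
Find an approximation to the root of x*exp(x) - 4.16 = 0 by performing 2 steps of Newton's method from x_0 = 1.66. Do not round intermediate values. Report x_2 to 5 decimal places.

1.23186

f'(x) = (x+1)*exp(x)
x_0 = 1.660000: f = 4.570456, f' = 13.989767 → x_1 = 1.660000 - (4.570456)/(13.989767) = 1.333300
x_1 = 1.333300: f = 0.897929, f' = 8.851471 → x_2 = 1.333300 - (0.897929)/(8.851471) = 1.231856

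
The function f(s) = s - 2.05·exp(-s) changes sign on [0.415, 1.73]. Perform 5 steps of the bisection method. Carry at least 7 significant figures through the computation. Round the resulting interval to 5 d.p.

[0.82594, 0.86703]

f(0.415000) = -0.938698, f(1.730000) = 1.366567 (opposite signs)
step 1: m = 1.072500, f(m) = 0.371088 > 0 → root in [0.415000, 1.072500]
step 2: m = 0.743750, f(m) = -0.230673 < 0 → root in [0.743750, 1.072500]
step 3: m = 0.908125, f(m) = 0.081402 > 0 → root in [0.743750, 0.908125]
step 4: m = 0.825937, f(m) = -0.071602 < 0 → root in [0.825937, 0.908125]
step 5: m = 0.867031, f(m) = 0.005627 > 0 → root in [0.825937, 0.867031]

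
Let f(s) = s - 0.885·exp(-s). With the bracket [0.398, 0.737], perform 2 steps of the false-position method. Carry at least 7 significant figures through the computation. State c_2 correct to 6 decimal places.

f(0.398000) = -0.196421, f(0.737000) = 0.313486
step 1: c = 0.528586, f(c) = 0.006934 > 0 → new bracket [0.398000, 0.528586]
step 2: c = 0.524134, f(c) = 0.000153 > 0 → new bracket [0.398000, 0.524134]

0.524134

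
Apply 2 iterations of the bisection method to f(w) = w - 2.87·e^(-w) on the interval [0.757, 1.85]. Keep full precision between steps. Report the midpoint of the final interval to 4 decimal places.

0.8936

f(0.757000) = -0.589235, f(1.850000) = 1.398729 (opposite signs)
step 1: m = 1.303500, f(m) = 0.524067 > 0 → root in [0.757000, 1.303500]
step 2: m = 1.030250, f(m) = 0.005896 > 0 → root in [0.757000, 1.030250]
Midpoint of [0.757000, 1.030250] = 0.893625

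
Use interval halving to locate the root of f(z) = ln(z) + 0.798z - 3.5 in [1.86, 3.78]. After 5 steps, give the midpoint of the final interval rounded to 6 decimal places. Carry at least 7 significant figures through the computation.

f(1.860000) = -1.395144, f(3.780000) = 0.846164 (opposite signs)
step 1: m = 2.820000, f(m) = -0.212903 < 0 → root in [2.820000, 3.780000]
step 2: m = 3.300000, f(m) = 0.327322 > 0 → root in [2.820000, 3.300000]
step 3: m = 3.060000, f(m) = 0.060295 > 0 → root in [2.820000, 3.060000]
step 4: m = 2.940000, f(m) = -0.075470 < 0 → root in [2.940000, 3.060000]
step 5: m = 3.000000, f(m) = -0.007388 < 0 → root in [3.000000, 3.060000]
Midpoint of [3.000000, 3.060000] = 3.030000

3.030000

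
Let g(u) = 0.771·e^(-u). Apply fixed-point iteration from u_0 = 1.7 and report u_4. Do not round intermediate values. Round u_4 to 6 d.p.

0.519593

u_1 = g(1.700000) = 0.140849
u_2 = g(0.140849) = 0.669706
u_3 = g(0.669706) = 0.394643
u_4 = g(0.394643) = 0.519593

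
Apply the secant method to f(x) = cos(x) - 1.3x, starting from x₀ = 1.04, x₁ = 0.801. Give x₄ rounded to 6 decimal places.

f(x_0) = -0.845780, f(x_1) = -0.345311
x_2 = 0.801000 - (-0.345311)·(0.801000 - 1.040000)/(-0.345311 - (-0.845780)) = 0.636096; f(x_2) = -0.022504
x_3 = 0.636096 - (-0.022504)·(0.636096 - 0.801000)/(-0.022504 - (-0.345311)) = 0.624600; f(x_3) = -0.000783
x_4 = 0.624600 - (-0.000783)·(0.624600 - 0.636096)/(-0.000783 - (-0.022504)) = 0.624186; f(x_4) = -0.000002

0.624186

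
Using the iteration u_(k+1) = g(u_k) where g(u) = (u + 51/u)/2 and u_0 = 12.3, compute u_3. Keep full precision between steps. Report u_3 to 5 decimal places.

u_1 = g(12.300000) = 8.223171
u_2 = g(8.223171) = 7.212579
u_3 = g(7.212579) = 7.141779

7.14178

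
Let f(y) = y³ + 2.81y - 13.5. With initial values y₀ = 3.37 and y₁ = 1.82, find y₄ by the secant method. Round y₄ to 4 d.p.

Secant update: y_(k+1) = y_k − f(y_k)·(y_k − y_(k-1))/(f(y_k) − f(y_(k-1))).
f(y_0) = 34.242453, f(y_1) = -2.357232
y_2 = 1.820000 - (-2.357232)·(1.820000 - 3.370000)/(-2.357232 - (34.242453)) = 1.919829; f(y_2) = -1.029284
y_3 = 1.919829 - (-1.029284)·(1.919829 - 1.820000)/(-1.029284 - (-2.357232)) = 1.997206; f(y_3) = 0.078664
y_4 = 1.997206 - (0.078664)·(1.997206 - 1.919829)/(0.078664 - (-1.029284)) = 1.991712; f(y_4) = -0.002333

1.9917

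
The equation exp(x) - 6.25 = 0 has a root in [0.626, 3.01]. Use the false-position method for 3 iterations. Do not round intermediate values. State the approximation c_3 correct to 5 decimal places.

1.67339

f(0.626000) = -4.379885, f(3.010000) = 14.037400
step 1: c = 1.192948, f(c) = -2.953214 < 0 → new bracket [1.192948, 3.010000]
step 2: c = 1.508778, f(c) = -1.728798 < 0 → new bracket [1.508778, 3.010000]
step 3: c = 1.673390, f(c) = -0.919792 < 0 → new bracket [1.673390, 3.010000]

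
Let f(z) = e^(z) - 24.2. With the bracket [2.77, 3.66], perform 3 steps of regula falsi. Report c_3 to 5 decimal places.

3.18170

False-position update: c = (a·f(b) − b·f(a))/(f(b) − f(a)); replace the endpoint whose sign matches f(c).
f(2.770000) = -8.241366, f(3.660000) = 14.661343
step 1: c = 3.090260, f(c) = -2.217213 < 0 → new bracket [3.090260, 3.660000]
step 2: c = 3.165102, f(c) = -0.508831 < 0 → new bracket [3.165102, 3.660000]
step 3: c = 3.181702, f(c) = -0.112284 < 0 → new bracket [3.181702, 3.660000]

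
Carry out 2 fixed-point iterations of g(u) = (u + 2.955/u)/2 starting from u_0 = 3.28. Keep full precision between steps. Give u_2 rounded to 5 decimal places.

1.75201

u_1 = g(3.280000) = 2.090457
u_2 = g(2.090457) = 1.752012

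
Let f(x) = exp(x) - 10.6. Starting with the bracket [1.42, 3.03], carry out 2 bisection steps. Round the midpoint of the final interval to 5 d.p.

f(1.420000) = -6.462880, f(3.030000) = 10.097233 (opposite signs)
step 1: m = 2.225000, f(m) = -1.346517 < 0 → root in [2.225000, 3.030000]
step 2: m = 2.627500, f(m) = 3.239129 > 0 → root in [2.225000, 2.627500]
Midpoint of [2.225000, 2.627500] = 2.426250

2.42625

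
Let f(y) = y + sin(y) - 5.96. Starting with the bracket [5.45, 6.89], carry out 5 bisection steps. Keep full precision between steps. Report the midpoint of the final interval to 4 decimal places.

6.1025

f(5.450000) = -1.250077, f(6.890000) = 1.500254 (opposite signs)
step 1: m = 6.170000, f(m) = 0.097056 > 0 → root in [5.450000, 6.170000]
step 2: m = 5.810000, f(m) = -0.605724 < 0 → root in [5.810000, 6.170000]
step 3: m = 5.990000, f(m) = -0.259003 < 0 → root in [5.990000, 6.170000]
step 4: m = 6.080000, f(m) = -0.081790 < 0 → root in [6.080000, 6.170000]
step 5: m = 6.125000, f(m) = 0.007474 > 0 → root in [6.080000, 6.125000]
Midpoint of [6.080000, 6.125000] = 6.102500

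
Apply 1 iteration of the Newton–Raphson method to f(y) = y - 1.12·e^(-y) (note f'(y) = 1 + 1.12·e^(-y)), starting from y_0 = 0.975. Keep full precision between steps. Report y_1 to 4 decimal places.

0.5866

y_0 = 0.975000: f = 0.552545, f' = 1.422455 → y_1 = 0.975000 - (0.552545)/(1.422455) = 0.586556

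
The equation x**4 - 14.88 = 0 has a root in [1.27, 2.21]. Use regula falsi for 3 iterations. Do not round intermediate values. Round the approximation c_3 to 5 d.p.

f(1.270000) = -12.278554, f(2.210000) = 8.974433
step 1: c = 1.813069, f(c) = -4.074187 < 0 → new bracket [1.813069, 2.210000]
step 2: c = 1.937003, f(c) = -0.802631 < 0 → new bracket [1.937003, 2.210000]
step 3: c = 1.959415, f(c) = -0.139735 < 0 → new bracket [1.959415, 2.210000]

1.95941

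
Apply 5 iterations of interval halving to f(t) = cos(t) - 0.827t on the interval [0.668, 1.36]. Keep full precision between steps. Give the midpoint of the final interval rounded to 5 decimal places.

0.83019

f(0.668000) = 0.232626, f(1.360000) = -0.915481 (opposite signs)
step 1: m = 1.014000, f(m) = -0.310109 < 0 → root in [0.668000, 1.014000]
step 2: m = 0.841000, f(m) = -0.028789 < 0 → root in [0.668000, 0.841000]
step 3: m = 0.754500, f(m) = 0.104643 > 0 → root in [0.754500, 0.841000]
step 4: m = 0.797750, f(m) = 0.038580 > 0 → root in [0.797750, 0.841000]
step 5: m = 0.819375, f(m) = 0.005055 > 0 → root in [0.819375, 0.841000]
Midpoint of [0.819375, 0.841000] = 0.830187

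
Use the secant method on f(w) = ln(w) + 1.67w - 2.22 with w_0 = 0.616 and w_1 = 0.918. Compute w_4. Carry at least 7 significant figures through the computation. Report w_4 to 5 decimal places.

1.21347

f(w_0) = -1.675788, f(w_1) = -0.772498
w_2 = 0.918000 - (-0.772498)·(0.918000 - 0.616000)/(-0.772498 - (-1.675788)) = 1.176272; f(w_2) = -0.093276
w_3 = 1.176272 - (-0.093276)·(1.176272 - 0.918000)/(-0.093276 - (-0.772498)) = 1.211740; f(w_3) = -0.004338
w_4 = 1.211740 - (-0.004338)·(1.211740 - 1.176272)/(-0.004338 - (-0.093276)) = 1.213469; f(w_4) = -0.000022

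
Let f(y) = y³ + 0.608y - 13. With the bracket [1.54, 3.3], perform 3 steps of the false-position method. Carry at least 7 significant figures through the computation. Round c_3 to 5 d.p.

f(1.540000) = -8.411416, f(3.300000) = 24.943400
step 1: c = 1.983837, f(c) = -3.986223 < 0 → new bracket [1.983837, 3.300000]
step 2: c = 2.165191, f(c) = -1.533031 < 0 → new bracket [2.165191, 3.300000]
step 3: c = 2.230899, f(c) = -0.540634 < 0 → new bracket [2.230899, 3.300000]

2.23090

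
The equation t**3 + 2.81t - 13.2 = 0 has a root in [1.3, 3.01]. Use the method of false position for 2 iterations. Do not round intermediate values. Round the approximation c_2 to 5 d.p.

False-position update: c = (a·f(b) − b·f(a))/(f(b) − f(a)); replace the endpoint whose sign matches f(c).
f(1.300000) = -7.350000, f(3.010000) = 22.529001
step 1: c = 1.720647, f(c) = -3.270794 < 0 → new bracket [1.720647, 3.010000]
step 2: c = 1.884106, f(c) = -1.217363 < 0 → new bracket [1.884106, 3.010000]

1.88411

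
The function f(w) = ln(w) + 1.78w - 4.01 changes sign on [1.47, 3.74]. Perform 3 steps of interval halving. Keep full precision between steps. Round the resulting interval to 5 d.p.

f(1.470000) = -1.008138, f(3.740000) = 3.966286 (opposite signs)
step 1: m = 2.605000, f(m) = 1.584333 > 0 → root in [1.470000, 2.605000]
step 2: m = 2.037500, f(m) = 0.328474 > 0 → root in [1.470000, 2.037500]
step 3: m = 1.753750, f(m) = -0.326569 < 0 → root in [1.753750, 2.037500]

[1.75375, 2.03750]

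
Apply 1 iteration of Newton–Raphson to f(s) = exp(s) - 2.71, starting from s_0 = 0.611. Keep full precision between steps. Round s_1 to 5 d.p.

Newton update: s ← s − f(s)/f'(s).
f'(s) = exp(s)
s_0 = 0.611000: f = -0.867727, f' = 1.842273 → s_1 = 0.611000 - (-0.867727)/(1.842273) = 1.082009

1.08201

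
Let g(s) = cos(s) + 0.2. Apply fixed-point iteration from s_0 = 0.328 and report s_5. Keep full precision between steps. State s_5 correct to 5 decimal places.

0.94890

s_1 = g(0.328000) = 1.146689
s_2 = g(1.146689) = 0.611508
s_3 = g(0.611508) = 1.018783
s_4 = g(1.018783) = 0.724402
s_5 = g(0.724402) = 0.948896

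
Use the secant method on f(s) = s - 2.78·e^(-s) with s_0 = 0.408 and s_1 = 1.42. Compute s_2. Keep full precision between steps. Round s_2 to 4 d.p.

1.0741

Secant update: s_(k+1) = s_k − f(s_k)·(s_k − s_(k-1))/(f(s_k) − f(s_(k-1))).
f(s_0) = -1.440641, f(s_1) = 0.748035
s_2 = 1.420000 - (0.748035)·(1.420000 - 0.408000)/(0.748035 - (-1.440641)) = 1.074124; f(s_2) = 0.124484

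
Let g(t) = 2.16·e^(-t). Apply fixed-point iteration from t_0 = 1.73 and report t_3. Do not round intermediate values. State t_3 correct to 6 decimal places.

t_1 = g(1.730000) = 0.382934
t_2 = g(0.382934) = 1.472813
t_3 = g(1.472813) = 0.495244

0.495244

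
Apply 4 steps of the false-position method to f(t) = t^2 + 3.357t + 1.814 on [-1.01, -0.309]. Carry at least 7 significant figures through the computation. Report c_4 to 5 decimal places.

-0.67705

False-position update: c = (a·f(b) − b·f(a))/(f(b) − f(a)); replace the endpoint whose sign matches f(c).
f(-1.010000) = -0.556470, f(-0.309000) = 0.872168
step 1: c = -0.736953, f(c) = -0.116851 < 0 → new bracket [-0.736953, -0.309000]
step 2: c = -0.686391, f(c) = -0.019082 < 0 → new bracket [-0.686391, -0.309000]
step 3: c = -0.678311, f(c) = -0.002984 < 0 → new bracket [-0.678311, -0.309000]
step 4: c = -0.677052, f(c) = -0.000463 < 0 → new bracket [-0.677052, -0.309000]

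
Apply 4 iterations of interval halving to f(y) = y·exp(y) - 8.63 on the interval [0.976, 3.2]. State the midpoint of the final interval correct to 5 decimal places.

f(0.976000) = -6.039872, f(3.200000) = 69.874097 (opposite signs)
step 1: m = 2.088000, f(m) = 8.217574 > 0 → root in [0.976000, 2.088000]
step 2: m = 1.532000, f(m) = -1.540789 < 0 → root in [1.532000, 2.088000]
step 3: m = 1.810000, f(m) = 2.429910 > 0 → root in [1.532000, 1.810000]
step 4: m = 1.671000, f(m) = 0.255513 > 0 → root in [1.532000, 1.671000]
Midpoint of [1.532000, 1.671000] = 1.601500

1.60150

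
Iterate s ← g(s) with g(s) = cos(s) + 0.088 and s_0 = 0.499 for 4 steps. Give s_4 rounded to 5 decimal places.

0.72507

s_1 = g(0.499000) = 0.966062
s_2 = g(0.966062) = 0.656544
s_3 = g(0.656544) = 0.880106
s_4 = g(0.880106) = 0.725069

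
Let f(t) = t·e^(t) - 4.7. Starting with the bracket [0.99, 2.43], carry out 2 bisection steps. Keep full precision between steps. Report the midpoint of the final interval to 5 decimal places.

1.17000

f(0.990000) = -2.035678, f(2.430000) = 22.902083 (opposite signs)
step 1: m = 1.710000, f(m) = 4.754524 > 0 → root in [0.990000, 1.710000]
step 2: m = 1.350000, f(m) = 0.507524 > 0 → root in [0.990000, 1.350000]
Midpoint of [0.990000, 1.350000] = 1.170000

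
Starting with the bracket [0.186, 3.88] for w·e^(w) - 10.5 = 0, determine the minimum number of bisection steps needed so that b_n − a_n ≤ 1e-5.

19

Initial width b − a = 3.88 − 0.186 = 3.694000.
After n steps the width is (b−a)/2^n; need (b−a)/2^n ≤ 1e-5.
So n ≥ log₂(3.694000/1e-5) = log₂(369400.0000) ≈ 18.4948.
Hence n = 19.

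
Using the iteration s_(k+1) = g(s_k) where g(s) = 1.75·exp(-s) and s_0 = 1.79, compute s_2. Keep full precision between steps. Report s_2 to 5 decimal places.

s_1 = g(1.790000) = 0.292180
s_2 = g(0.292180) = 1.306609

1.30661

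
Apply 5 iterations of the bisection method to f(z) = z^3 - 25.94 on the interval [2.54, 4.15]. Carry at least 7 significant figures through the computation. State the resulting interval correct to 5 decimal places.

f(2.540000) = -9.552936, f(4.150000) = 45.533375 (opposite signs)
step 1: m = 3.345000, f(m) = 11.487289 > 0 → root in [2.540000, 3.345000]
step 2: m = 2.942500, f(m) = -0.462934 < 0 → root in [2.942500, 3.345000]
step 3: m = 3.143750, f(m) = 5.130197 > 0 → root in [2.942500, 3.143750]
step 4: m = 3.043125, f(m) = 2.241193 > 0 → root in [2.942500, 3.043125]
step 5: m = 2.992812, f(m) = 0.866402 > 0 → root in [2.942500, 2.992812]

[2.94250, 2.99281]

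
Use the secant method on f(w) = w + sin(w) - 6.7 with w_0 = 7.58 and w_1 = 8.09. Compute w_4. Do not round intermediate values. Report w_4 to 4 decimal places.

6.4929

Secant update: w_(k+1) = w_k − f(w_k)·(w_k − w_(k-1))/(f(w_k) − f(w_(k-1))).
f(w_0) = 1.842701, f(w_1) = 2.362277
w_2 = 8.090000 - (2.362277)·(8.090000 - 7.580000)/(2.362277 - (1.842701)) = 5.771259; f(w_2) = -1.418599
w_3 = 5.771259 - (-1.418599)·(5.771259 - 8.090000)/(-1.418599 - (2.362277)) = 6.641259; f(w_3) = 0.291730
w_4 = 6.641259 - (0.291730)·(6.641259 - 5.771259)/(0.291730 - (-1.418599)) = 6.492864; f(w_4) = 0.001009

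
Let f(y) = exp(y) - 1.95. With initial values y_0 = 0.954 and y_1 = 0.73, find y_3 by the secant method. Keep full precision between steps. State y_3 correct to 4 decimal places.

0.6681

f(y_0) = 0.646073, f(y_1) = 0.125081
y_2 = 0.730000 - (0.125081)·(0.730000 - 0.954000)/(0.125081 - (0.646073)) = 0.676222; f(y_2) = 0.016434
y_3 = 0.676222 - (0.016434)·(0.676222 - 0.730000)/(0.016434 - (0.125081)) = 0.668087; f(y_3) = 0.000503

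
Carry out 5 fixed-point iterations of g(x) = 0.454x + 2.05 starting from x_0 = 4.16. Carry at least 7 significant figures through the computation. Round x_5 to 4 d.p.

3.7624

x_1 = g(4.160000) = 3.938640
x_2 = g(3.938640) = 3.838143
x_3 = g(3.838143) = 3.792517
x_4 = g(3.792517) = 3.771803
x_5 = g(3.771803) = 3.762398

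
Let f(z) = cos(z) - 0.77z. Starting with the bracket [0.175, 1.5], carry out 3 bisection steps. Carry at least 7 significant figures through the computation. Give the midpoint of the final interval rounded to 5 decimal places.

0.92031

f(0.175000) = 0.849977, f(1.500000) = -1.084263 (opposite signs)
step 1: m = 0.837500, f(m) = 0.024447 > 0 → root in [0.837500, 1.500000]
step 2: m = 1.168750, f(m) = -0.508635 < 0 → root in [0.837500, 1.168750]
step 3: m = 1.003125, f(m) = -0.234736 < 0 → root in [0.837500, 1.003125]
Midpoint of [0.837500, 1.003125] = 0.920313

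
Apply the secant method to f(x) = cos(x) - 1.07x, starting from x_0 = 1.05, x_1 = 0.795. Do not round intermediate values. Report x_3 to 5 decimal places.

f(x_0) = -0.625929, f(x_1) = -0.150365
x_2 = 0.795000 - (-0.150365)·(0.795000 - 1.050000)/(-0.150365 - (-0.625929)) = 0.714373; f(x_2) = -0.008875
x_3 = 0.714373 - (-0.008875)·(0.714373 - 0.795000)/(-0.008875 - (-0.150365)) = 0.709316; f(x_3) = -0.000160

0.70932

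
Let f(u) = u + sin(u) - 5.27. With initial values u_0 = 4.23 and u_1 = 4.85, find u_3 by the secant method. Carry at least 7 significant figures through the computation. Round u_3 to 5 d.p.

f(u_0) = -1.925889, f(u_1) = -1.410547
u_2 = 4.850000 - (-1.410547)·(4.850000 - 4.230000)/(-1.410547 - (-1.925889)) = 6.547005; f(u_2) = 1.537774
u_3 = 6.547005 - (1.537774)·(6.547005 - 4.850000)/(1.537774 - (-1.410547)) = 5.661887; f(u_3) = -0.190204

5.66189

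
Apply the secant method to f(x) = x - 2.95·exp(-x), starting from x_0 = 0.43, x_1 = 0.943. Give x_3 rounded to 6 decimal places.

1.040913

f(x_0) = -1.489002, f(x_1) = -0.205900
x_2 = 0.943000 - (-0.205900)·(0.943000 - 0.430000)/(-0.205900 - (-1.489002)) = 1.025321; f(x_2) = -0.032788
x_3 = 1.025321 - (-0.032788)·(1.025321 - 0.943000)/(-0.032788 - (-0.205900)) = 1.040913; f(x_3) = -0.000826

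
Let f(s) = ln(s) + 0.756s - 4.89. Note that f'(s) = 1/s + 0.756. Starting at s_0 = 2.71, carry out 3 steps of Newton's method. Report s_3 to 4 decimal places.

4.4836

s_0 = 2.710000: f = -1.844291, f' = 1.125004 → s_1 = 2.710000 - (-1.844291)/(1.125004) = 4.349365
s_1 = 4.349365: f = -0.131850, f' = 0.985919 → s_2 = 4.349365 - (-0.131850)/(0.985919) = 4.483098
s_2 = 4.483098: f = -0.000463, f' = 0.979060 → s_3 = 4.483098 - (-0.000463)/(0.979060) = 4.483572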